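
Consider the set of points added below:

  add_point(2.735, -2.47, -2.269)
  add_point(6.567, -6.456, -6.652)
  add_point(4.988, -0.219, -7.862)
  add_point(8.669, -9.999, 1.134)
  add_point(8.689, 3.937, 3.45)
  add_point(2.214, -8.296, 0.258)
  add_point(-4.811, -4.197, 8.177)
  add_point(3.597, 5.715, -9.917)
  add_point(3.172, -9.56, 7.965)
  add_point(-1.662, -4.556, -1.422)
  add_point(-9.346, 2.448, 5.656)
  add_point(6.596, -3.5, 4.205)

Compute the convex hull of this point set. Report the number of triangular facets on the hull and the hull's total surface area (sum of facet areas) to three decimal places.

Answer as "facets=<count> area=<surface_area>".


facets=14 area=810.087

Extreme-point indices: [1, 3, 4, 5, 6, 7, 8, 9, 10] — 9 of 12 on the boundary.

Per-facet area ½‖(b−a)×(c−a)‖:
  f1: (p7, p4, p10) → 127.9513
  f2: (p8, p3, p4) → 61.0437
  f3: (p9, p7, p10) → 88.9699
  f4: (p6, p4, p10) → 69.3221
  f5: (p6, p8, p4) → 72.1282
  f6: (p6, p9, p10) → 42.4452
  f7: (p1, p9, p7) → 62.4710
  f8: (p1, p3, p4) → 60.2204
  f9: (p1, p7, p4) → 84.2013
  f10: (p5, p1, p3) → 26.5494
  f11: (p5, p1, p9) → 23.6026
  f12: (p5, p8, p3) → 25.3928
  f13: (p5, p6, p8) → 37.3011
  f14: (p5, p6, p9) → 28.4880
Σ area = 810.087

Euler characteristic 9−21+14 = 2 ✓


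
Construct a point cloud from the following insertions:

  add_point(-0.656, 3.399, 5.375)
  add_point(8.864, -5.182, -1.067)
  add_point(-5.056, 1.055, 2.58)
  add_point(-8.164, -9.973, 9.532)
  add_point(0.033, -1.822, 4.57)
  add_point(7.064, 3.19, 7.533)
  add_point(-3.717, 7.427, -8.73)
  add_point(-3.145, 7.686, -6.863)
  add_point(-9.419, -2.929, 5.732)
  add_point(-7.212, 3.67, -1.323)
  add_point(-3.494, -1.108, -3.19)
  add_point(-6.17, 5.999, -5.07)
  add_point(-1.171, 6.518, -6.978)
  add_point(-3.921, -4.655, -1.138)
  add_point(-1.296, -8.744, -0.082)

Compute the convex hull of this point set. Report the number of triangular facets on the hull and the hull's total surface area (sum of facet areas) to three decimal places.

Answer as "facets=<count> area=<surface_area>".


Points on the hull: [0, 1, 3, 5, 6, 7, 8, 9, 11, 12, 13, 14] (12 of 15).

Triangle areas on the boundary:
  f1: (p14, p6, p1) → 97.8107
  f2: (p11, p6, p7) → 3.7956
  f3: (p12, p6, p7) → 2.2410
  f4: (p12, p5, p7) → 17.2145
  f5: (p12, p6, p1) → 12.8674
  f6: (p12, p5, p1) → 94.7268
  f7: (p3, p5, p1) → 118.2804
  f8: (p3, p14, p1) → 48.7338
  f9: (p9, p11, p8) → 4.2623
  f10: (p0, p5, p7) → 47.5549
  f11: (p0, p11, p7) → 23.3638
  f12: (p0, p9, p11) → 19.0369
  f13: (p0, p9, p8) → 43.1201
  f14: (p0, p3, p8) → 40.1751
  f15: (p0, p3, p5) → 59.3694
  f16: (p13, p14, p6) → 21.2109
  f17: (p13, p11, p6) → 23.9525
  f18: (p13, p11, p8) → 51.8706
  f19: (p13, p3, p8) → 36.1506
  f20: (p13, p3, p14) → 29.4995
Σ area = 795.237

Euler characteristic 12−30+20 = 2 ✓

facets=20 area=795.237


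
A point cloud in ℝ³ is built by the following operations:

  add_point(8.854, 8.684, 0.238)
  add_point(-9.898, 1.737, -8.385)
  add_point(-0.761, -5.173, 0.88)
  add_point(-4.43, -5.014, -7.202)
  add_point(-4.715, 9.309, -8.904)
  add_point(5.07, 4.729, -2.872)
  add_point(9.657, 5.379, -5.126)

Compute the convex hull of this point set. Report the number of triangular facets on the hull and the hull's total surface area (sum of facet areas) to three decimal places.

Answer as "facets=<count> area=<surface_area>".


facets=8 area=543.253

Points on the hull: [0, 1, 2, 3, 4, 6] (6 of 7).

Facet areas (half cross-product norm):
  f1: (p3, p2, p1) → 35.7626
  f2: (p3, p2, p6) → 70.7576
  f3: (p3, p4, p1) → 38.5560
  f4: (p3, p4, p6) → 105.7240
  f5: (p0, p2, p1) → 124.1444
  f6: (p0, p4, p1) → 68.8145
  f7: (p0, p2, p6) → 50.7262
  f8: (p0, p4, p6) → 48.7676
Σ area = 543.253

Euler characteristic 6−12+8 = 2 ✓


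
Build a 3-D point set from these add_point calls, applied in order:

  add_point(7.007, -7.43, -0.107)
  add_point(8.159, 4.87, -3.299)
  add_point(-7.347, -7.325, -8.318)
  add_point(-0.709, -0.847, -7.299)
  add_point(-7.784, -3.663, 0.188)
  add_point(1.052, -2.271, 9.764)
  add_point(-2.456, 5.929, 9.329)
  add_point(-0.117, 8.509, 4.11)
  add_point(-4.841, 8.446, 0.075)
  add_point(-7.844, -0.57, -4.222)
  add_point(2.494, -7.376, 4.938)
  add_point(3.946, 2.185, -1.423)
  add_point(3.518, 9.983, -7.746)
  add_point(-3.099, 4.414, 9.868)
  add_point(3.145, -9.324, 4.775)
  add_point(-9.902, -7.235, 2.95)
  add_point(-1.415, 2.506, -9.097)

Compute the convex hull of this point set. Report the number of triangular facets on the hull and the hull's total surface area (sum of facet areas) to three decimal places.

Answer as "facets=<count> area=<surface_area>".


Hull vertices (14/17): indices [0, 1, 2, 3, 5, 6, 7, 8, 9, 12, 13, 14, 15, 16].

Facet areas (half cross-product norm):
  f1: (p2, p14, p15) → 76.7869
  f2: (p5, p14, p15) → 56.9508
  f3: (p5, p13, p15) → 54.0800
  f4: (p0, p2, p14) → 53.2637
  f5: (p0, p5, p1) → 79.5934
  f6: (p0, p5, p14) → 27.2999
  f7: (p7, p12, p1) → 46.4686
  f8: (p16, p0, p1) → 72.1792
  f9: (p16, p12, p1) → 36.9083
  f10: (p6, p5, p1) → 70.9833
  f11: (p6, p7, p1) → 27.4449
  f12: (p6, p5, p13) → 5.7215
  f13: (p8, p7, p12) → 35.6550
  f14: (p8, p16, p12) → 47.8807
  f15: (p8, p6, p7) → 18.8587
  f16: (p8, p13, p15) → 79.7048
  f17: (p8, p6, p13) → 7.7473
  f18: (p3, p0, p2) → 57.4614
  f19: (p3, p16, p2) → 16.3753
  f20: (p3, p16, p0) → 13.0249
  f21: (p9, p16, p2) → 34.1533
  f22: (p9, p8, p16) → 43.0961
  f23: (p9, p2, p15) → 38.9152
  f24: (p9, p8, p15) → 49.0674
Σ area = 1049.621

Euler: V−E+F = 14−36+24 = 2.

facets=24 area=1049.621


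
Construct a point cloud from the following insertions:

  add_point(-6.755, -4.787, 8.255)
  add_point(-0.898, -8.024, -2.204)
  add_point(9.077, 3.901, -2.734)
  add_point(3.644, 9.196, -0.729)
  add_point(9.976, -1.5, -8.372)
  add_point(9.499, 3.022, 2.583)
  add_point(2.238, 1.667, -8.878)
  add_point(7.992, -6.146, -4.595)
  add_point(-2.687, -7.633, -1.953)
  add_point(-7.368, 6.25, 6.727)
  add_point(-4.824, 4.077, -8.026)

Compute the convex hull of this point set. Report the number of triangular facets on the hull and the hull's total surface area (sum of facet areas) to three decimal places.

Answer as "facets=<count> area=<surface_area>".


facets=18 area=874.755

Hull vertices (11/11): indices [0, 1, 2, 3, 4, 5, 6, 7, 8, 9, 10].

Per-facet area ½‖(b−a)×(c−a)‖:
  f1: (p6, p1, p4) → 50.7654
  f2: (p0, p5, p9) → 96.5559
  f3: (p0, p10, p9) → 84.3921
  f4: (p7, p1, p4) → 23.7673
  f5: (p7, p5, p4) → 35.8584
  f6: (p7, p0, p1) → 46.2850
  f7: (p7, p0, p5) → 107.4623
  f8: (p3, p6, p4) → 46.6288
  f9: (p3, p10, p6) → 41.3063
  f10: (p3, p5, p9) → 61.2404
  f11: (p3, p10, p9) → 79.2736
  f12: (p8, p6, p1) → 11.1176
  f13: (p8, p10, p6) → 46.4165
  f14: (p8, p0, p1) → 8.9477
  f15: (p8, p0, p10) → 75.1838
  f16: (p2, p5, p4) → 17.2289
  f17: (p2, p3, p4) → 21.1977
  f18: (p2, p3, p5) → 21.1275
Σ area = 874.755

Euler: V−E+F = 11−27+18 = 2.


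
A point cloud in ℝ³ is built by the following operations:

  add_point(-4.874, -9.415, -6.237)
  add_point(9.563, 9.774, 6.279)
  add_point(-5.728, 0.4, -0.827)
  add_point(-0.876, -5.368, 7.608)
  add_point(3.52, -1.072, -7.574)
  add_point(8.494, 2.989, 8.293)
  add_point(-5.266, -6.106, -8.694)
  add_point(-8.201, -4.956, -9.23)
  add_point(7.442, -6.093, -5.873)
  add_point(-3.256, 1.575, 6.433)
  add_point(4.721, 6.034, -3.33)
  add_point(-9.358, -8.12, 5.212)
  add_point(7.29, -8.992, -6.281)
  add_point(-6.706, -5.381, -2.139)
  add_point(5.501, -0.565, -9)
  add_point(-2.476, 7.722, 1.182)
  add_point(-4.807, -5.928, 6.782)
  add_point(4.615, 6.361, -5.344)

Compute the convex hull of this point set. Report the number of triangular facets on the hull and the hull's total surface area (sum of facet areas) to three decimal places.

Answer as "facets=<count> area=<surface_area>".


facets=26 area=1097.064

Extreme-point indices: [0, 1, 2, 3, 5, 6, 7, 8, 9, 11, 12, 14, 15, 16, 17] — 15 of 18 on the boundary.

Area of each hull facet:
  f1: (p12, p5, p1) → 62.2057
  f2: (p9, p5, p1) → 41.8762
  f3: (p0, p7, p11) → 38.4592
  f4: (p0, p12, p11) → 70.1347
  f5: (p3, p9, p5) → 43.3479
  f6: (p3, p12, p11) → 75.1252
  f7: (p3, p12, p5) → 102.1894
  f8: (p6, p0, p7) → 5.8286
  f9: (p6, p0, p12) → 25.1424
  f10: (p8, p12, p1) → 14.5067
  f11: (p14, p17, p7) → 55.8985
  f12: (p14, p6, p7) → 14.7637
  f13: (p14, p6, p12) → 52.8560
  f14: (p14, p8, p12) → 6.5208
  f15: (p14, p17, p1) → 41.3032
  f16: (p14, p8, p1) → 62.7218
  f17: (p15, p17, p7) → 81.5609
  f18: (p15, p9, p11) → 36.7342
  f19: (p15, p9, p1) → 53.6889
  f20: (p15, p17, p1) → 59.4914
  f21: (p16, p9, p11) → 16.7250
  f22: (p16, p3, p11) → 3.2981
  f23: (p16, p3, p9) → 14.7253
  f24: (p2, p7, p11) → 56.7239
  f25: (p2, p15, p11) → 33.4980
  f26: (p2, p15, p7) → 27.7381
Σ area = 1097.064

Euler: V−E+F = 15−39+26 = 2.


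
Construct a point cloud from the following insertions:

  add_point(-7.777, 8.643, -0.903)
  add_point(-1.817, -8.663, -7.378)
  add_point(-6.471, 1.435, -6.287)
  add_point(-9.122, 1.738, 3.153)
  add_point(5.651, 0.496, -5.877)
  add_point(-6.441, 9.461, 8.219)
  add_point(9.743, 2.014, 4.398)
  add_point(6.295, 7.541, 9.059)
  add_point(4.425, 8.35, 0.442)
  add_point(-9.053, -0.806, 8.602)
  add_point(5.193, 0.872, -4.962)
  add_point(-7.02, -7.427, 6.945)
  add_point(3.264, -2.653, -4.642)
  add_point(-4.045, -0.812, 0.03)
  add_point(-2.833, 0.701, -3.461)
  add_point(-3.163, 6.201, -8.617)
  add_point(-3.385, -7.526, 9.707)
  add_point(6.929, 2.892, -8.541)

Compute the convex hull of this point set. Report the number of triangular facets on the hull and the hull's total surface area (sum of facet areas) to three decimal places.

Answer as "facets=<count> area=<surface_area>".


facets=22 area=1171.866

Points on the hull: [0, 1, 2, 3, 5, 6, 7, 8, 9, 11, 15, 16, 17] (13 of 18).

Triangle areas on the boundary:
  f1: (p16, p1, p6) → 137.9359
  f2: (p2, p15, p1) → 31.4935
  f3: (p17, p1, p6) → 96.4653
  f4: (p17, p15, p1) → 73.0556
  f5: (p11, p16, p1) → 33.3645
  f6: (p11, p2, p3) → 47.7989
  f7: (p11, p2, p1) → 81.2998
  f8: (p0, p2, p15) → 27.0398
  f9: (p0, p5, p3) → 34.5516
  f10: (p0, p2, p3) → 34.5128
  f11: (p8, p17, p15) → 53.2715
  f12: (p8, p0, p15) → 52.2169
  f13: (p8, p0, p5) → 55.0323
  f14: (p8, p17, p6) → 49.1513
  f15: (p9, p5, p16) → 38.2098
  f16: (p9, p11, p16) → 16.1670
  f17: (p9, p5, p3) → 28.6320
  f18: (p9, p11, p3) → 21.0419
  f19: (p7, p8, p6) → 32.3081
  f20: (p7, p8, p5) → 54.7692
  f21: (p7, p16, p6) → 67.8362
  f22: (p7, p5, p16) → 105.7119
Σ area = 1171.866

Euler: V−E+F = 13−33+22 = 2.


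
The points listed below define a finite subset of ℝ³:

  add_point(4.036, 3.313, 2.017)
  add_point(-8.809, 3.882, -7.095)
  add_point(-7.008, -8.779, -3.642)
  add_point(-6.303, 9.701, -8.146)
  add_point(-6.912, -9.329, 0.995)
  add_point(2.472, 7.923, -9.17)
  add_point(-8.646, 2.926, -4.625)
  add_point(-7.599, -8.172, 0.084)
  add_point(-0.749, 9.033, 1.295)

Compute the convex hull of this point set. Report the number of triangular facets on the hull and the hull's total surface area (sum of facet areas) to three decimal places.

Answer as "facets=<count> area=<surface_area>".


facets=14 area=569.379

Points on the hull: [0, 1, 2, 3, 4, 5, 6, 7, 8] (9 of 9).

Triangle areas on the boundary:
  f1: (p8, p4, p0) → 62.0292
  f2: (p8, p5, p0) → 40.6127
  f3: (p2, p5, p1) → 78.2723
  f4: (p2, p4, p0) → 39.1223
  f5: (p2, p5, p0) → 104.9627
  f6: (p3, p5, p1) → 28.2301
  f7: (p3, p8, p5) → 45.1643
  f8: (p3, p6, p1) → 7.5887
  f9: (p3, p6, p8) → 42.0384
  f10: (p7, p8, p4) → 13.3293
  f11: (p7, p6, p8) → 68.4200
  f12: (p7, p6, p1) → 11.4983
  f13: (p7, p2, p1) → 25.2241
  f14: (p7, p2, p4) → 2.8865
Σ area = 569.379

Euler: V−E+F = 9−21+14 = 2.


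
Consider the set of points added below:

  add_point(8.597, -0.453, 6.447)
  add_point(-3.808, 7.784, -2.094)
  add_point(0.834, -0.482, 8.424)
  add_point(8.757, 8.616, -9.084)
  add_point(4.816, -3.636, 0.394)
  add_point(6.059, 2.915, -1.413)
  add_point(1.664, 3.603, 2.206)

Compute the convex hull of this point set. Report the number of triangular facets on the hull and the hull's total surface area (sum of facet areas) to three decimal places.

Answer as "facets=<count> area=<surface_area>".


facets=6 area=424.559

Points on the hull: [0, 1, 2, 3, 4] (5 of 7).

Area of each hull facet:
  f1: (p4, p3, p1) → 96.3417
  f2: (p2, p4, p1) → 64.2458
  f3: (p0, p3, p1) → 115.2705
  f4: (p0, p2, p1) → 56.2182
  f5: (p0, p4, p3) → 62.4277
  f6: (p0, p2, p4) → 30.0557
Σ area = 424.559

Check V−E+F: 5 − 9 + 6 = 2.


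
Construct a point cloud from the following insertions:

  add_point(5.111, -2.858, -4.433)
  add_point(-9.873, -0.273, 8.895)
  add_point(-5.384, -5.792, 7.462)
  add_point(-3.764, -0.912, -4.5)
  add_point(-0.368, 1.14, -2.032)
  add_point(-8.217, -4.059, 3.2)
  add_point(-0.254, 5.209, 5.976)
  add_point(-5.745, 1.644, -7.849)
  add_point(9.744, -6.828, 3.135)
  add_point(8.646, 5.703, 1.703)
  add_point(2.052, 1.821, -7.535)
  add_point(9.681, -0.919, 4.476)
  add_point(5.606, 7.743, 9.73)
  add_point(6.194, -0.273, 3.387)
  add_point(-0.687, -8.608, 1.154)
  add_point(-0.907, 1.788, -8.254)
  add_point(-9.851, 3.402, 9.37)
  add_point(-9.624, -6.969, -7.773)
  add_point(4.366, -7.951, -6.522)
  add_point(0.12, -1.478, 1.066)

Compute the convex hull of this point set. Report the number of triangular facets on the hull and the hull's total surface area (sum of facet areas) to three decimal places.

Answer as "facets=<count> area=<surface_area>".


facets=22 area=1127.296

13 of the 20 inputs are extreme points: [1, 2, 7, 8, 9, 10, 11, 12, 14, 15, 16, 17, 18].

Area of each hull facet:
  f1: (p2, p12, p1) → 62.1704
  f2: (p2, p12, p8) → 118.9326
  f3: (p2, p17, p1) → 57.3518
  f4: (p16, p12, p1) → 28.5930
  f5: (p16, p17, p1) → 29.0430
  f6: (p18, p17, p15) → 66.3331
  f7: (p18, p9, p8) → 70.2735
  f8: (p7, p17, p15) → 20.6377
  f9: (p7, p16, p17) → 84.0147
  f10: (p7, p16, p12) → 140.6634
  f11: (p7, p9, p12) → 75.5086
  f12: (p7, p9, p15) → 27.5041
  f13: (p11, p12, p8) → 15.4734
  f14: (p11, p9, p8) → 12.9738
  f15: (p11, p9, p12) → 31.8735
  f16: (p10, p9, p15) → 12.6854
  f17: (p10, p18, p15) → 14.9343
  f18: (p10, p18, p9) → 60.1690
  f19: (p14, p2, p17) → 52.9802
  f20: (p14, p18, p17) → 57.3913
  f21: (p14, p2, p8) → 42.1199
  f22: (p14, p18, p8) → 45.6690
Σ area = 1127.296

Check V−E+F: 13 − 33 + 22 = 2.


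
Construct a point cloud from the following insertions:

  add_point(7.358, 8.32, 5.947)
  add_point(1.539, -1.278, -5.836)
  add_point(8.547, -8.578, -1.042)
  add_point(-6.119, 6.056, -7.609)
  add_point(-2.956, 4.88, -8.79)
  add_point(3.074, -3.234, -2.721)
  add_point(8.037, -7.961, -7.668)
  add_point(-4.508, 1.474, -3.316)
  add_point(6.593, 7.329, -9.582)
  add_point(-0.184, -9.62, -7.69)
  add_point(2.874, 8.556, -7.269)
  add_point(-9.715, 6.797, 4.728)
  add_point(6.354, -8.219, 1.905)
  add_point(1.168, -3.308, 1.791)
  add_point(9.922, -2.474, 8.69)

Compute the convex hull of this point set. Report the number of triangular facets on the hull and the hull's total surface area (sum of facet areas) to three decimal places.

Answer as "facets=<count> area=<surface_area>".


facets=18 area=1127.961

Points on the hull: [0, 2, 3, 4, 6, 8, 9, 10, 11, 12, 14] (11 of 15).

Per-facet area ½‖(b−a)×(c−a)‖:
  f1: (p0, p14, p11) → 96.9878
  f2: (p0, p8, p14) → 87.3991
  f3: (p12, p14, p11) → 103.4510
  f4: (p12, p9, p11) → 126.4952
  f5: (p3, p9, p11) → 106.5342
  f6: (p10, p0, p11) → 110.6909
  f7: (p10, p0, p8) → 31.0048
  f8: (p10, p3, p11) → 58.6574
  f9: (p10, p3, p8) → 15.2402
  f10: (p6, p8, p9) → 64.5507
  f11: (p6, p8, p14) → 131.9767
  f12: (p4, p8, p9) → 73.0340
  f13: (p4, p3, p9) → 23.4515
  f14: (p4, p3, p8) → 10.6261
  f15: (p2, p12, p9) → 20.3389
  f16: (p2, p6, p9) → 27.9382
  f17: (p2, p12, p14) → 16.1835
  f18: (p2, p6, p14) → 23.4012
Σ area = 1127.961

Euler characteristic 11−27+18 = 2 ✓


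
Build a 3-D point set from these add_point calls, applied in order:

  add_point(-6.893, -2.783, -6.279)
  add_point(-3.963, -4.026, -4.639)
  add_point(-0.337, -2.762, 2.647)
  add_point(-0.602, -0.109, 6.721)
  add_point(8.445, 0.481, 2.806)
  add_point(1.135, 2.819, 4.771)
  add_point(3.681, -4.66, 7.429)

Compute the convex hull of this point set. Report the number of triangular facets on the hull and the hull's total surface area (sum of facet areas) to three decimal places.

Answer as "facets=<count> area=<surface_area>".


6 of the 7 inputs are extreme points: [0, 1, 3, 4, 5, 6].

Per-facet area ½‖(b−a)×(c−a)‖:
  f1: (p5, p4, p0) → 57.2458
  f2: (p5, p6, p4) → 29.1880
  f3: (p3, p6, p0) → 44.6052
  f4: (p3, p5, p0) → 28.6234
  f5: (p3, p5, p6) → 11.7908
  f6: (p1, p4, p0) → 16.5742
  f7: (p1, p6, p0) → 13.9124
  f8: (p1, p6, p4) → 58.9541
Σ area = 260.894

Check V−E+F: 6 − 12 + 8 = 2.

facets=8 area=260.894


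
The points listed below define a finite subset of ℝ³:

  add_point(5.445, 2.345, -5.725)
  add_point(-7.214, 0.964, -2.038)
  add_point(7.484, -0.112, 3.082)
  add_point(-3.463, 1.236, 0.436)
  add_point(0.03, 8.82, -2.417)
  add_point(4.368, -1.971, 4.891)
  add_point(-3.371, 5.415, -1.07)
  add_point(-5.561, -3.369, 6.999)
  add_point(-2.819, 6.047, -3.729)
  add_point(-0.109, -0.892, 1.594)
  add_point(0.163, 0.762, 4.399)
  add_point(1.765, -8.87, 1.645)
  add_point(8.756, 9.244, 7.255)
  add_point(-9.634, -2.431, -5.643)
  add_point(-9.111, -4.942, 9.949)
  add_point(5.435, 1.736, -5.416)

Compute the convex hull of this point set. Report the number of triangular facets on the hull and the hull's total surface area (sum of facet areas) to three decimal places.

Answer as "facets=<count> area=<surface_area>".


12 of the 16 inputs are extreme points: [0, 1, 2, 4, 5, 6, 8, 11, 12, 13, 14, 15].

Per-facet area ½‖(b−a)×(c−a)‖:
  f1: (p14, p11, p13) → 96.9877
  f2: (p1, p14, p13) → 36.0176
  f3: (p5, p14, p12) → 80.7252
  f4: (p5, p14, p11) → 55.8847
  f5: (p2, p0, p12) → 47.6562
  f6: (p2, p5, p12) → 19.7552
  f7: (p2, p5, p11) → 14.4916
  f8: (p4, p0, p12) → 58.7479
  f9: (p4, p14, p12) → 133.4037
  f10: (p15, p2, p11) → 47.0079
  f11: (p15, p2, p0) → 2.4145
  f12: (p15, p11, p13) → 91.3800
  f13: (p15, p0, p13) → 5.1766
  f14: (p6, p1, p14) → 38.6885
  f15: (p6, p4, p14) → 20.5307
  f16: (p8, p6, p4) → 5.8361
  f17: (p8, p0, p13) → 50.1067
  f18: (p8, p4, p0) → 18.6644
  f19: (p8, p1, p13) → 15.6800
  f20: (p8, p6, p1) → 8.2242
Σ area = 847.379

Euler: V−E+F = 12−30+20 = 2.

facets=20 area=847.379


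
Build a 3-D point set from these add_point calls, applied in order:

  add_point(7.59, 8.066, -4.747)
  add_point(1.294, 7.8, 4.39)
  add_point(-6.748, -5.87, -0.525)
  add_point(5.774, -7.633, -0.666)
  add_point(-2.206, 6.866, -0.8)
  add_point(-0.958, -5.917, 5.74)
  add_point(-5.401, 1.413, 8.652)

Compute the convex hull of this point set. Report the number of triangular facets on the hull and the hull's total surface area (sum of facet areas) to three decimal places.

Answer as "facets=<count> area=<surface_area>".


facets=10 area=574.079

Hull vertices (7/7): indices [0, 1, 2, 3, 4, 5, 6].

Area of each hull facet:
  f1: (p3, p0, p2) → 103.1839
  f2: (p4, p0, p2) → 65.1176
  f3: (p4, p6, p2) → 63.5506
  f4: (p5, p3, p2) → 40.3047
  f5: (p5, p6, p2) → 38.4146
  f6: (p1, p4, p0) → 32.7992
  f7: (p1, p4, p6) → 32.0326
  f8: (p1, p5, p6) → 46.0518
  f9: (p1, p3, p0) → 86.6349
  f10: (p1, p5, p3) → 65.9889
Σ area = 574.079

Euler characteristic 7−15+10 = 2 ✓


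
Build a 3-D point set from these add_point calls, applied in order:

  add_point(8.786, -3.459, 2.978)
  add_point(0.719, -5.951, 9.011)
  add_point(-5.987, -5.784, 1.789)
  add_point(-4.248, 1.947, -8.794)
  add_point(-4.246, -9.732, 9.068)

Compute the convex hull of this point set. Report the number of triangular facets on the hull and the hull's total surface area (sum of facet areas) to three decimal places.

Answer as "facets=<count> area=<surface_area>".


facets=6 area=357.987

Points on the hull: [0, 1, 2, 3, 4] (5 of 5).

Area of each hull facet:
  f1: (p3, p0, p2) → 97.9450
  f2: (p4, p0, p2) → 62.2092
  f3: (p1, p3, p2) → 56.1653
  f4: (p1, p4, p2) → 26.1918
  f5: (p1, p3, p0) → 94.7855
  f6: (p1, p4, p0) → 20.6907
Σ area = 357.987

Euler characteristic 5−9+6 = 2 ✓


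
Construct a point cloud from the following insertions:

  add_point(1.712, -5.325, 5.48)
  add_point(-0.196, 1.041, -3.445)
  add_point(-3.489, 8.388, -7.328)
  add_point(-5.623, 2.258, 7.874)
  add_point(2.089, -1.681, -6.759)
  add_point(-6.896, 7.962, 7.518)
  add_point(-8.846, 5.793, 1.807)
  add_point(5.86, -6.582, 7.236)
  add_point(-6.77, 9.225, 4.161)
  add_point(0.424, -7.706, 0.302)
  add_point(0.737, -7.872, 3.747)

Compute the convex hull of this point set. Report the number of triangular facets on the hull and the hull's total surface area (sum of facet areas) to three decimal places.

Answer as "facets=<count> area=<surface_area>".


Hull vertices (9/11): indices [2, 3, 4, 5, 6, 7, 8, 9, 10].

Facet areas (half cross-product norm):
  f1: (p9, p10, p6) → 28.4750
  f2: (p9, p10, p7) → 8.6737
  f3: (p8, p2, p7) → 122.1812
  f4: (p8, p5, p7) → 33.8059
  f5: (p8, p2, p6) → 25.3434
  f6: (p8, p5, p6) → 8.1803
  f7: (p3, p10, p7) → 39.9717
  f8: (p3, p5, p7) → 27.4439
  f9: (p3, p10, p6) → 46.3112
  f10: (p3, p5, p6) → 18.3581
  f11: (p4, p2, p6) → 62.8248
  f12: (p4, p9, p6) → 72.4464
  f13: (p4, p2, p7) → 78.9869
  f14: (p4, p9, p7) → 38.4641
Σ area = 611.466

Euler characteristic 9−21+14 = 2 ✓

facets=14 area=611.466


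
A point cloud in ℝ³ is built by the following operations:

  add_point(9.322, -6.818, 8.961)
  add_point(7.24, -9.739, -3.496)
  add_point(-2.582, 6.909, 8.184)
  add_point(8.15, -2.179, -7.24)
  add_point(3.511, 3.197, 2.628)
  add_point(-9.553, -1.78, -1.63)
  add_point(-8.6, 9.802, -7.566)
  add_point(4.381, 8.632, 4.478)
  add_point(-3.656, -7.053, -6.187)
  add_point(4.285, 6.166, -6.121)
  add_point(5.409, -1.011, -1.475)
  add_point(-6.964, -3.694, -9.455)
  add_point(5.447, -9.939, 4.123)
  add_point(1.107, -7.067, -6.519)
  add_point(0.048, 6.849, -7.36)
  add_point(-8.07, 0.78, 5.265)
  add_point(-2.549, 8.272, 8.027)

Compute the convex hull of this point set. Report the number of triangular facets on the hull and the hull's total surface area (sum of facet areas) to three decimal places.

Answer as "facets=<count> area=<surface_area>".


Points on the hull: [0, 1, 2, 3, 5, 6, 7, 8, 9, 11, 12, 13, 14, 15, 16] (15 of 17).

Per-facet area ½‖(b−a)×(c−a)‖:
  f1: (p11, p6, p5) → 53.5643
  f2: (p14, p11, p6) → 56.7131
  f3: (p14, p3, p11) → 75.4755
  f4: (p2, p16, p0) → 8.4106
  f5: (p15, p6, p5) → 48.7052
  f6: (p15, p16, p6) → 74.7633
  f7: (p15, p2, p16) → 4.4243
  f8: (p15, p2, p0) → 78.9462
  f9: (p15, p12, p5) → 64.4083
  f10: (p15, p12, p0) → 59.6170
  f11: (p7, p3, p0) → 120.7184
  f12: (p7, p16, p0) → 65.2728
  f13: (p7, p16, p6) → 65.0818
  f14: (p8, p11, p5) → 23.6856
  f15: (p8, p12, p5) → 63.2051
  f16: (p9, p14, p3) → 17.9205
  f17: (p9, p7, p3) → 47.7921
  f18: (p9, p14, p6) → 6.1821
  f19: (p9, p7, p6) → 73.1735
  f20: (p1, p8, p12) → 45.1723
  f21: (p1, p3, p0) → 53.8179
  f22: (p1, p12, p0) → 22.8841
  f23: (p13, p8, p11) → 11.5490
  f24: (p13, p1, p8) → 10.3773
  f25: (p13, p3, p11) → 34.7826
  f26: (p13, p1, p3) → 28.3170
Σ area = 1214.960

Check V−E+F: 15 − 39 + 26 = 2.

facets=26 area=1214.960


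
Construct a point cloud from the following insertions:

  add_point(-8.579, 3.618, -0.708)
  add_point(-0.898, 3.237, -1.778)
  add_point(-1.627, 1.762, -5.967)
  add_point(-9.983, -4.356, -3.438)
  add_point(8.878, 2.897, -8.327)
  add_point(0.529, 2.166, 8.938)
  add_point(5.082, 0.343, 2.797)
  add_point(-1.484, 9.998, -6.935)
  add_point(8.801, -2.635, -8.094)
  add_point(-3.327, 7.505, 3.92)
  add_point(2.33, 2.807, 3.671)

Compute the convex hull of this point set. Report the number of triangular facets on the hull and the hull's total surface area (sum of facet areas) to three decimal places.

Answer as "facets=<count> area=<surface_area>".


Hull vertices (8/11): indices [0, 3, 4, 5, 6, 7, 8, 9].

Triangle areas on the boundary:
  f1: (p0, p7, p3) → 43.4636
  f2: (p0, p5, p3) → 55.3284
  f3: (p8, p7, p3) → 131.7239
  f4: (p8, p7, p4) → 29.3330
  f5: (p9, p0, p7) → 42.4784
  f6: (p9, p0, p5) → 31.1398
  f7: (p9, p7, p4) → 70.8597
  f8: (p9, p5, p4) → 73.9015
  f9: (p6, p5, p4) → 24.4165
  f10: (p6, p8, p4) → 32.1978
  f11: (p6, p5, p3) → 65.7844
  f12: (p6, p8, p3) → 100.0202
Σ area = 700.647

Euler: V−E+F = 8−18+12 = 2.

facets=12 area=700.647


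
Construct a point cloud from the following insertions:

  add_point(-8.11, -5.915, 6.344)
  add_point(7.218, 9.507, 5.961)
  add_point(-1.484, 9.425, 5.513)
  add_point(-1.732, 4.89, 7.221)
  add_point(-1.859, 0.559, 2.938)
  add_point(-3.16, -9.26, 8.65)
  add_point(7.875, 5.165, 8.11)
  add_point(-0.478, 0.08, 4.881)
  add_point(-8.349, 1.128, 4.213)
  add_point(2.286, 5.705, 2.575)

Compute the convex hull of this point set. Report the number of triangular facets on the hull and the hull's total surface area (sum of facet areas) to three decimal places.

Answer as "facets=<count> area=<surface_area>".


facets=14 area=436.157

Hull vertices (9/10): indices [0, 1, 2, 3, 4, 5, 6, 8, 9].

Triangle areas on the boundary:
  f1: (p9, p5, p6) → 66.9568
  f2: (p1, p9, p6) → 17.0667
  f3: (p3, p5, p6) → 68.4946
  f4: (p4, p9, p8) → 18.2543
  f5: (p4, p9, p5) → 24.2998
  f6: (p0, p3, p8) → 28.6720
  f7: (p0, p3, p5) → 40.2523
  f8: (p0, p4, p8) → 24.3956
  f9: (p0, p4, p5) → 30.8015
  f10: (p2, p1, p6) → 21.0654
  f11: (p2, p3, p6) → 23.3934
  f12: (p2, p3, p8) → 18.6627
  f13: (p2, p9, p8) → 32.5522
  f14: (p2, p1, p9) → 21.2891
Σ area = 436.157

Check V−E+F: 9 − 21 + 14 = 2.


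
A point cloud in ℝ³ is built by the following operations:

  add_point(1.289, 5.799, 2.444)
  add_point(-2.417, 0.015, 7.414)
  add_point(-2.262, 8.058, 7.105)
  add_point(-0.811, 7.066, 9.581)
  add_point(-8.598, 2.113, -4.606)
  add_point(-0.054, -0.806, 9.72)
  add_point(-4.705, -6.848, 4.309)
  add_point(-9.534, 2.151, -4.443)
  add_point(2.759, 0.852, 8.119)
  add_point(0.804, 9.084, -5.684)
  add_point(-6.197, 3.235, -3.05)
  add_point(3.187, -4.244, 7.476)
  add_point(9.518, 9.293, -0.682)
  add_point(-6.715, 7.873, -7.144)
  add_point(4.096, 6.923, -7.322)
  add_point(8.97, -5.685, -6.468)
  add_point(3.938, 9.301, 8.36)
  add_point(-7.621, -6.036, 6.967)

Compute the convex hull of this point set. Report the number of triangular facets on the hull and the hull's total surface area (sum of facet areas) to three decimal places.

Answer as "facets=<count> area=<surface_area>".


facets=22 area=1066.028

Points on the hull: [2, 3, 5, 6, 7, 9, 11, 12, 13, 14, 15, 16, 17] (13 of 18).

Area of each hull facet:
  f1: (p15, p6, p7) → 115.7395
  f2: (p13, p15, p7) → 69.6578
  f3: (p17, p6, p7) → 27.0740
  f4: (p11, p15, p6) → 67.4221
  f5: (p11, p17, p6) → 16.7908
  f6: (p11, p16, p12) → 72.1959
  f7: (p11, p15, p12) → 111.2833
  f8: (p2, p13, p7) → 50.1912
  f9: (p2, p13, p16) → 42.3474
  f10: (p2, p17, p7) → 93.4742
  f11: (p14, p15, p12) → 60.2216
  f12: (p14, p13, p15) → 66.0485
  f13: (p5, p11, p16) → 27.0627
  f14: (p5, p11, p17) → 25.1106
  f15: (p9, p14, p12) → 18.9440
  f16: (p9, p14, p13) → 13.2666
  f17: (p9, p16, p12) → 53.3632
  f18: (p9, p13, p16) → 51.2068
  f19: (p3, p2, p17) → 22.7050
  f20: (p3, p5, p17) → 33.6838
  f21: (p3, p2, p16) → 8.1397
  f22: (p3, p5, p16) → 20.0995
Σ area = 1066.028

Euler characteristic 13−33+22 = 2 ✓


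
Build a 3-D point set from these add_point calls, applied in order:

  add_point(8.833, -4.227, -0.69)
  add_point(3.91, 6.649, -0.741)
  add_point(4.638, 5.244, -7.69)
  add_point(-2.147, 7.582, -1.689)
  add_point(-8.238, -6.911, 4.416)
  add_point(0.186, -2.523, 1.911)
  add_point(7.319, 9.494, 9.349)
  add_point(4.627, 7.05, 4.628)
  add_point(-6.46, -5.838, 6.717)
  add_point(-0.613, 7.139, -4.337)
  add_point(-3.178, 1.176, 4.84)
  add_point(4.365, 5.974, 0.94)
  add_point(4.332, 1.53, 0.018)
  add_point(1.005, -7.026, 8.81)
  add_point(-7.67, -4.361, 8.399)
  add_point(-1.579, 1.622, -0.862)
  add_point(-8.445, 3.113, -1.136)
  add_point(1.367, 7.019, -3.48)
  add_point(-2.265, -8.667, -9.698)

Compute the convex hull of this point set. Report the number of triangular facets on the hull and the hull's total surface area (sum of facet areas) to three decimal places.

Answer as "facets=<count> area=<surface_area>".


Hull vertices (11/19): indices [0, 2, 3, 4, 6, 9, 13, 14, 16, 17, 18].

Per-facet area ½‖(b−a)×(c−a)‖:
  f1: (p14, p6, p16) → 116.9042
  f2: (p2, p6, p0) → 101.4591
  f3: (p2, p18, p0) → 87.2495
  f4: (p13, p6, p0) → 102.0939
  f5: (p13, p14, p6) → 80.1812
  f6: (p13, p18, p0) → 94.2236
  f7: (p4, p18, p16) → 83.2367
  f8: (p4, p14, p16) → 27.2448
  f9: (p4, p13, p18) → 78.8734
  f10: (p4, p13, p14) → 21.6358
  f11: (p3, p6, p16) → 47.5458
  f12: (p9, p18, p16) → 72.7442
  f13: (p9, p2, p18) → 50.9611
  f14: (p9, p3, p16) → 11.0622
  f15: (p9, p3, p6) → 21.2995
  f16: (p17, p2, p6) → 35.3294
  f17: (p17, p9, p6) → 10.6892
  f18: (p17, p9, p2) → 5.8722
Σ area = 1048.606

Euler: V−E+F = 11−27+18 = 2.

facets=18 area=1048.606


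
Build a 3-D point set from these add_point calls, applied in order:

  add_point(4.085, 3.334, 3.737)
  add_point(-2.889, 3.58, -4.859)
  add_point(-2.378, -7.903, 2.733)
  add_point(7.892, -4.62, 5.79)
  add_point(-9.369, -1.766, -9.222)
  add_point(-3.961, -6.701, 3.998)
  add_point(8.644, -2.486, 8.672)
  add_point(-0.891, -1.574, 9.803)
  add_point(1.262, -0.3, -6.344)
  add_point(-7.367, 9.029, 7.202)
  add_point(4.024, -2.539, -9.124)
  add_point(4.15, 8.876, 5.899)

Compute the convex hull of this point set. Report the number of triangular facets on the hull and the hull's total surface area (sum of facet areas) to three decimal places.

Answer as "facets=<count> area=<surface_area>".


Hull vertices (10/12): indices [1, 2, 3, 4, 5, 6, 7, 9, 10, 11].

Area of each hull facet:
  f1: (p3, p2, p6) → 16.8232
  f2: (p5, p9, p4) → 121.0547
  f3: (p5, p2, p4) → 17.7671
  f4: (p1, p9, p4) → 60.6447
  f5: (p1, p11, p9) → 73.4651
  f6: (p10, p11, p6) → 109.8124
  f7: (p10, p3, p6) → 19.5389
  f8: (p10, p1, p11) → 69.1316
  f9: (p10, p1, p4) → 48.0225
  f10: (p10, p2, p4) → 88.5840
  f11: (p10, p3, p2) → 77.7805
  f12: (p7, p2, p6) → 46.3190
  f13: (p7, p5, p2) → 8.8109
  f14: (p7, p5, p9) → 51.9809
  f15: (p7, p11, p6) → 54.9905
  f16: (p7, p11, p9) → 63.9279
Σ area = 928.654

Check V−E+F: 10 − 24 + 16 = 2.

facets=16 area=928.654


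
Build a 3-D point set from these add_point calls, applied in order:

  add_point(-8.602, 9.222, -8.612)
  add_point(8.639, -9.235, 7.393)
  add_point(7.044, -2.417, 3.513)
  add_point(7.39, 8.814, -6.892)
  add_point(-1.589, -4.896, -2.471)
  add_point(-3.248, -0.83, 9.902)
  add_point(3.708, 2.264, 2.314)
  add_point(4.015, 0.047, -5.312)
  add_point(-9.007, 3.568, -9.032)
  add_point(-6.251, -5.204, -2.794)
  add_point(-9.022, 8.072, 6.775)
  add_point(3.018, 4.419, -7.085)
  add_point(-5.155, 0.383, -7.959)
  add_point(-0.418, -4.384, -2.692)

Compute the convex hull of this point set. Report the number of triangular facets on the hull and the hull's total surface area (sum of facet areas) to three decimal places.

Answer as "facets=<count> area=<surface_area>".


facets=24 area=1046.752

Hull vertices (14/14): indices [0, 1, 2, 3, 4, 5, 6, 7, 8, 9, 10, 11, 12, 13].

Area of each hull facet:
  f1: (p0, p8, p10) → 43.8681
  f2: (p3, p0, p10) → 123.7629
  f3: (p3, p0, p8) → 45.6608
  f4: (p9, p8, p10) → 86.4061
  f5: (p6, p3, p10) → 83.6172
  f6: (p5, p9, p10) → 75.5650
  f7: (p5, p9, p1) → 100.2963
  f8: (p5, p6, p10) → 59.1904
  f9: (p2, p3, p1) → 19.2458
  f10: (p2, p6, p3) → 31.6363
  f11: (p2, p5, p1) → 48.8859
  f12: (p2, p5, p6) → 31.5569
  f13: (p4, p9, p1) → 24.4338
  f14: (p4, p13, p1) → 8.8592
  f15: (p11, p3, p8) → 25.1121
  f16: (p12, p9, p8) → 17.1678
  f17: (p12, p11, p8) → 21.2633
  f18: (p12, p4, p9) → 17.8148
  f19: (p12, p4, p13) → 5.4514
  f20: (p7, p12, p13) → 28.1544
  f21: (p7, p12, p11) → 21.7172
  f22: (p7, p13, p1) → 48.7469
  f23: (p7, p3, p1) → 65.2644
  f24: (p7, p11, p3) → 13.0747
Σ area = 1046.752

Euler: V−E+F = 14−36+24 = 2.


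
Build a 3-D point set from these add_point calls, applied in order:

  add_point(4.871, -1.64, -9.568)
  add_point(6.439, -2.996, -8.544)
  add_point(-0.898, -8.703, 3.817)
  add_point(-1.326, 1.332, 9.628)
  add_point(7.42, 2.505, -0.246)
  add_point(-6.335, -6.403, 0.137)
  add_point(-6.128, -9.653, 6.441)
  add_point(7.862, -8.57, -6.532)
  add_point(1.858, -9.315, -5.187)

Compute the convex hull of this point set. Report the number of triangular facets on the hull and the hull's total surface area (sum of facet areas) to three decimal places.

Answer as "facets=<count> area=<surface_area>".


facets=14 area=591.251

Extreme-point indices: [0, 1, 2, 3, 4, 5, 6, 7, 8] — 9 of 9 on the boundary.

Area of each hull facet:
  f1: (p3, p6, p5) → 43.3990
  f2: (p3, p4, p7) → 80.1094
  f3: (p0, p3, p5) → 102.9896
  f4: (p0, p3, p4) → 61.6051
  f5: (p2, p6, p7) → 16.7162
  f6: (p2, p3, p7) → 72.1871
  f7: (p2, p3, p6) → 34.1633
  f8: (p8, p0, p5) → 45.8355
  f9: (p8, p0, p7) → 24.8321
  f10: (p8, p6, p5) → 34.3932
  f11: (p8, p6, p7) → 29.8848
  f12: (p1, p4, p7) → 29.8295
  f13: (p1, p0, p7) → 3.8125
  f14: (p1, p0, p4) → 11.4933
Σ area = 591.251

Check V−E+F: 9 − 21 + 14 = 2.


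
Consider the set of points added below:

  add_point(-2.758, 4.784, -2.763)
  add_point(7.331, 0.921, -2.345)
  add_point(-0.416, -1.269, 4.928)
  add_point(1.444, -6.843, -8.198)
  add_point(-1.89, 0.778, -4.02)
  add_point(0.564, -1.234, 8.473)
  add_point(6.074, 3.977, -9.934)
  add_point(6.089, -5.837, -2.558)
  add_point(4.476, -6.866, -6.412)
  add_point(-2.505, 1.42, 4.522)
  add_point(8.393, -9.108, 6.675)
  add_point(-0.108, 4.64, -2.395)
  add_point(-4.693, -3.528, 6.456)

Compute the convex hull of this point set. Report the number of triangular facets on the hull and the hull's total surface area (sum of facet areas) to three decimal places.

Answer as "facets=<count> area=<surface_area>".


Hull vertices (12/13): indices [0, 1, 3, 4, 5, 6, 7, 8, 9, 10, 11, 12].

Per-facet area ½‖(b−a)×(c−a)‖:
  f1: (p5, p10, p12) → 32.7806
  f2: (p3, p10, p12) → 105.0940
  f3: (p0, p3, p6) → 64.0686
  f4: (p1, p6, p10) → 24.7739
  f5: (p1, p5, p10) → 67.2919
  f6: (p8, p3, p10) → 16.7851
  f7: (p8, p3, p6) → 20.2378
  f8: (p9, p5, p12) → 14.6723
  f9: (p9, p0, p12) → 17.4406
  f10: (p4, p3, p12) → 53.3504
  f11: (p4, p0, p12) → 24.9992
  f12: (p4, p0, p3) → 4.9241
  f13: (p11, p1, p5) → 49.5934
  f14: (p11, p9, p5) → 17.5929
  f15: (p11, p9, p0) → 10.5826
  f16: (p11, p0, p6) → 11.1549
  f17: (p11, p1, p6) → 32.7647
  f18: (p7, p6, p10) → 36.1024
  f19: (p7, p8, p10) → 12.0764
  f20: (p7, p8, p6) → 24.7669
Σ area = 641.053

Check V−E+F: 12 − 30 + 20 = 2.

facets=20 area=641.053


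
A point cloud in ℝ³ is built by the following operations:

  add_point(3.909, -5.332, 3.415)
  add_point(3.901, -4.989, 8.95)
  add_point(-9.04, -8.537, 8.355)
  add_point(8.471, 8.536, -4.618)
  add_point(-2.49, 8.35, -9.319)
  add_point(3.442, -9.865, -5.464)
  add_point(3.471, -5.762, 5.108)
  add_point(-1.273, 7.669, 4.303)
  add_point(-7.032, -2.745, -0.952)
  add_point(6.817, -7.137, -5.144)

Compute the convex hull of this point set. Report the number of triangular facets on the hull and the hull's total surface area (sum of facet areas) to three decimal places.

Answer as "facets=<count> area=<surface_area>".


facets=12 area=968.595

Points on the hull: [1, 2, 3, 4, 5, 7, 8, 9] (8 of 10).

Area of each hull facet:
  f1: (p1, p5, p2) → 100.9927
  f2: (p7, p4, p2) → 122.8932
  f3: (p7, p4, p3) → 71.9549
  f4: (p7, p1, p2) → 96.1983
  f5: (p7, p1, p3) → 95.6006
  f6: (p8, p5, p2) → 74.1204
  f7: (p8, p4, p2) → 30.2820
  f8: (p8, p4, p5) → 98.2270
  f9: (p9, p1, p3) → 113.2919
  f10: (p9, p1, p5) → 31.6597
  f11: (p9, p4, p3) → 93.3073
  f12: (p9, p4, p5) → 40.0669
Σ area = 968.595

Euler: V−E+F = 8−18+12 = 2.


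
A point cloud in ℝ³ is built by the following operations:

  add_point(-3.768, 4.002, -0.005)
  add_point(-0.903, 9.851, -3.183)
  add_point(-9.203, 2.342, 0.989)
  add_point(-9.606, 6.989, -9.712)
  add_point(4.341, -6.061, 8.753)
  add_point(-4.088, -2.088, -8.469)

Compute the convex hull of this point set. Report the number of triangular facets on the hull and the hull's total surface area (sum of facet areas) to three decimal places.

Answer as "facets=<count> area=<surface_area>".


facets=6 area=506.071

Points on the hull: [1, 2, 3, 4, 5] (5 of 6).

Area of each hull facet:
  f1: (p2, p1, p3) → 58.3895
  f2: (p2, p1, p4) → 105.5490
  f3: (p5, p1, p3) → 58.2389
  f4: (p5, p1, p4) → 126.7817
  f5: (p5, p2, p3) → 55.3560
  f6: (p5, p2, p4) → 101.7557
Σ area = 506.071

Check V−E+F: 5 − 9 + 6 = 2.


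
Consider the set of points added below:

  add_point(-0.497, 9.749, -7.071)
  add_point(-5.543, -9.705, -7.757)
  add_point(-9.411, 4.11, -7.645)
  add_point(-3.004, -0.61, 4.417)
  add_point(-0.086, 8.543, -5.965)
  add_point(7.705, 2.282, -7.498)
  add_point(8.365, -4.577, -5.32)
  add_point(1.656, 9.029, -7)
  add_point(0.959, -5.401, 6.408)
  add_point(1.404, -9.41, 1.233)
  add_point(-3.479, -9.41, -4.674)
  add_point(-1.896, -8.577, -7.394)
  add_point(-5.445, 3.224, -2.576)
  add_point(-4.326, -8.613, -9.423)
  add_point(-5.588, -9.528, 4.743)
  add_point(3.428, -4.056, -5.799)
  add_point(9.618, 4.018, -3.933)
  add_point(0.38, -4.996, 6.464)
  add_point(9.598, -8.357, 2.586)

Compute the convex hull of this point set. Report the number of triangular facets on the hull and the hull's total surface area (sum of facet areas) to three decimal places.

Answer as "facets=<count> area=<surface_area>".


Points on the hull: [0, 1, 2, 3, 5, 6, 7, 8, 9, 11, 12, 13, 14, 16, 17, 18] (16 of 19).

Facet areas (half cross-product norm):
  f1: (p3, p17, p16) → 46.6563
  f2: (p9, p18, p1) → 32.5429
  f3: (p0, p3, p16) → 87.6075
  f4: (p13, p1, p2) → 15.9507
  f5: (p13, p0, p2) → 71.6736
  f6: (p13, p0, p5) → 90.3379
  f7: (p14, p3, p17) → 22.6230
  f8: (p14, p9, p1) → 43.6380
  f9: (p14, p1, p2) → 89.6540
  f10: (p14, p3, p2) → 65.4898
  f11: (p14, p9, p18) → 19.4719
  f12: (p7, p5, p16) → 19.9542
  f13: (p7, p0, p16) → 4.0451
  f14: (p7, p0, p5) → 5.1577
  f15: (p12, p3, p2) → 12.0555
  f16: (p12, p0, p2) → 30.0138
  f17: (p12, p0, p3) → 32.0201
  f18: (p6, p13, p5) → 50.0845
  f19: (p6, p18, p16) → 37.6158
  f20: (p6, p5, p16) → 15.8427
  f21: (p8, p14, p17) → 2.6163
  f22: (p8, p14, p18) → 34.2648
  f23: (p8, p17, p16) → 5.7621
  f24: (p8, p18, p16) → 68.9858
  f25: (p11, p6, p18) → 49.0952
  f26: (p11, p6, p13) → 10.0137
  f27: (p11, p18, p1) → 18.1060
  f28: (p11, p13, p1) → 3.6902
Σ area = 984.969

Euler characteristic 16−42+28 = 2 ✓

facets=28 area=984.969


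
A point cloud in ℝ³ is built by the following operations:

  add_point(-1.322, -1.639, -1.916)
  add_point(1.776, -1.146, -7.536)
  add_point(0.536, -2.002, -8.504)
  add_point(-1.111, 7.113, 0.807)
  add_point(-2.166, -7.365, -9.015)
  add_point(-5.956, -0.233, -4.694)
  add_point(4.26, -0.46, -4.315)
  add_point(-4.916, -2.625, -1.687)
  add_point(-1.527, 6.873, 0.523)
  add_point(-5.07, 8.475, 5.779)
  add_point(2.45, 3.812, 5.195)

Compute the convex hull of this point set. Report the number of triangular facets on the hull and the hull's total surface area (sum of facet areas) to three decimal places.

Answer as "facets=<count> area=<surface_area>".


facets=16 area=384.568

Extreme-point indices: [1, 2, 3, 4, 5, 6, 7, 8, 9, 10] — 10 of 11 on the boundary.

Area of each hull facet:
  f1: (p10, p4, p6) → 46.1546
  f2: (p3, p10, p6) → 32.9660
  f3: (p3, p10, p9) → 21.2087
  f4: (p7, p9, p5) → 26.5413
  f5: (p7, p4, p5) → 17.7855
  f6: (p7, p10, p9) → 51.9446
  f7: (p7, p10, p4) → 45.5388
  f8: (p2, p4, p5) → 23.1006
  f9: (p8, p9, p5) → 30.1085
  f10: (p8, p3, p9) → 1.8128
  f11: (p8, p2, p5) → 38.0978
  f12: (p1, p3, p6) → 21.4673
  f13: (p1, p4, p6) → 12.3031
  f14: (p1, p2, p4) → 3.3667
  f15: (p1, p8, p3) → 2.9821
  f16: (p1, p8, p2) → 9.1901
Σ area = 384.568

Euler: V−E+F = 10−24+16 = 2.
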